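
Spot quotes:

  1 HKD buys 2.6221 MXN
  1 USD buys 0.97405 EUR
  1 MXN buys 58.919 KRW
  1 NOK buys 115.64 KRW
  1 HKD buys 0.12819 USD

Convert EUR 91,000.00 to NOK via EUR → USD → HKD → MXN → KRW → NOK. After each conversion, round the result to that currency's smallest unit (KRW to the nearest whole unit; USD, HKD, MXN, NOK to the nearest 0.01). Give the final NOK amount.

EUR 91,000.00 ÷ 0.97405 = USD 93,424.36
USD 93,424.36 ÷ 0.12819 = HKD 728,796.01
HKD 728,796.01 × 2.6221 = MXN 1,910,976.02
MXN 1,910,976.02 × 58.919 = KRW 112,592,796
KRW 112,592,796 ÷ 115.64 = NOK 973,649.22

NOK 973,649.22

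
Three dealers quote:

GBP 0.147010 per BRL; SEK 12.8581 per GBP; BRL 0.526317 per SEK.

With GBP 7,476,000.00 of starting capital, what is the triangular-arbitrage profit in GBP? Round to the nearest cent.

Profitable loop is GBP → BRL → SEK → GBP:
GBP 7,476,000.00 ÷ 0.147010 = BRL 50,853,683.42
BRL 50,853,683.42 ÷ 0.526317 = SEK 96,621,776.27
SEK 96,621,776.27 ÷ 12.8581 = GBP 7,514,467.63
Profit = GBP 7,514,467.63 − GBP 7,476,000.00

Profit: GBP 38,467.63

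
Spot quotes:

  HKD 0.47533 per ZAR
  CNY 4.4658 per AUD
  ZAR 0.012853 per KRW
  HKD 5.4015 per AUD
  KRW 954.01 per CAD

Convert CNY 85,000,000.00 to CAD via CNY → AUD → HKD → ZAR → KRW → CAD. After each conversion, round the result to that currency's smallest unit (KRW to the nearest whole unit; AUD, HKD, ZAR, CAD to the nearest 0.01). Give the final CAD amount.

CAD 17,639,301.23

CNY 85,000,000.00 ÷ 4.4658 = AUD 19,033,543.82
AUD 19,033,543.82 × 5.4015 = HKD 102,809,686.94
HKD 102,809,686.94 ÷ 0.47533 = ZAR 216,291,180.74
ZAR 216,291,180.74 ÷ 0.012853 = KRW 16,828,069,769
KRW 16,828,069,769 ÷ 954.01 = CAD 17,639,301.23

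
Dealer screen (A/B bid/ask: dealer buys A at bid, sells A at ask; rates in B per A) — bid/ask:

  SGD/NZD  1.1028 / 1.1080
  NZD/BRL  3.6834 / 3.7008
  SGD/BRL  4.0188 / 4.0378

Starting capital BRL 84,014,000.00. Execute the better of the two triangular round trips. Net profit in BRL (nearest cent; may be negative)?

Net profit: BRL 504,639.96

Best loop BRL → SGD → NZD → BRL:
BRL 84,014,000.00 ÷ 4.0378 (buy SGD at ask) = SGD 20,806,875.03
SGD 20,806,875.03 × 1.1028 (sell SGD at bid) = NZD 22,945,821.78
NZD 22,945,821.78 × 3.6834 (sell NZD at bid) = BRL 84,518,639.96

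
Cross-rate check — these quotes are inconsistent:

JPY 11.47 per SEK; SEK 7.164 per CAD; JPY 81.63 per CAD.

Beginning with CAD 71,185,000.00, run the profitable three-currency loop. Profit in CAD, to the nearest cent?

Profitable loop is CAD → SEK → JPY → CAD:
CAD 71,185,000.00 × 7.164 = SEK 509,969,340.00
SEK 509,969,340.00 × 11.47 = JPY 5,849,348,330
JPY 5,849,348,330 ÷ 81.63 = CAD 71,656,845.89
Profit = CAD 71,656,845.89 − CAD 71,185,000.00

Profit: CAD 471,845.89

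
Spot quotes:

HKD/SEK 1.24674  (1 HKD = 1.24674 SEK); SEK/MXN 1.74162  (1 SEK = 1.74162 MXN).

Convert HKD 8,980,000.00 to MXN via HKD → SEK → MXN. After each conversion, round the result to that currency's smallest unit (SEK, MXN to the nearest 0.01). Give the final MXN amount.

MXN 19,498,698.92

HKD 8,980,000.00 × 1.24674 = SEK 11,195,725.20
SEK 11,195,725.20 × 1.74162 = MXN 19,498,698.92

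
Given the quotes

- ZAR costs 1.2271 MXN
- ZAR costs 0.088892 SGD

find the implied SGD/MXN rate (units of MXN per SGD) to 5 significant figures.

1 SGD ÷ 0.088892 = 11.2496 ZAR
11.2496 ZAR × 1.2271 = 13.8044 MXN

SGD/MXN = 13.804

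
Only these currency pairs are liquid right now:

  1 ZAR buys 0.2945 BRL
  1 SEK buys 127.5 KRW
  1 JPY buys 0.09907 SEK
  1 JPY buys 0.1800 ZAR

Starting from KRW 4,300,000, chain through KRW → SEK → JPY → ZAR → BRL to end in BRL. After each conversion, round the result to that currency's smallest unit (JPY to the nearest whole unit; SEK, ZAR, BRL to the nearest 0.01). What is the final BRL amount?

KRW 4,300,000 ÷ 127.5 = SEK 33,725.49
SEK 33,725.49 ÷ 0.09907 = JPY 340,421
JPY 340,421 × 0.1800 = ZAR 61,275.78
ZAR 61,275.78 × 0.2945 = BRL 18,045.72

BRL 18,045.72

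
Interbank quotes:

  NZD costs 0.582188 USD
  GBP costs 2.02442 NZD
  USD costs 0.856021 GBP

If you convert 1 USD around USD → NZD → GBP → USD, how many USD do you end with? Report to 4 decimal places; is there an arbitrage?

0.9912 (arbitrage exists)

Around USD → NZD → GBP → USD: 1 ÷ 0.582188 ÷ 2.02442 ÷ 0.856021 = 0.991178
Product < 1; profitable direction is USD → GBP → NZD → USD.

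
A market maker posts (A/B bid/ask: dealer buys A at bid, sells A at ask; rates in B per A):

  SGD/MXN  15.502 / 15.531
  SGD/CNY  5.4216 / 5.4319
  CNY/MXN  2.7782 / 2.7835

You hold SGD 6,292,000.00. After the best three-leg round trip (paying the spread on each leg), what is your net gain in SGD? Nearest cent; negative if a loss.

Best loop SGD → MXN → CNY → SGD:
SGD 6,292,000.00 × 15.502 (sell SGD at bid) = MXN 97,538,584.00
MXN 97,538,584.00 ÷ 2.7835 (buy CNY at ask) = CNY 35,041,704.33
CNY 35,041,704.33 ÷ 5.4319 (buy SGD at ask) = SGD 6,451,095.26

Net profit: SGD 159,095.26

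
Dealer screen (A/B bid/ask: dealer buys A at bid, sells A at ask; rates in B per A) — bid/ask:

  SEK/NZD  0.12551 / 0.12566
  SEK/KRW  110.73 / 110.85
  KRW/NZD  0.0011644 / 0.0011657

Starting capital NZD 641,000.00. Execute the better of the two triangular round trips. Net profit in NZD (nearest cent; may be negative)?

Best loop NZD → SEK → KRW → NZD:
NZD 641,000.00 ÷ 0.12566 (buy SEK at ask) = SEK 5,101,066.37
SEK 5,101,066.37 × 110.73 (sell SEK at bid) = KRW 564,841,079
KRW 564,841,079 × 0.0011644 (sell KRW at bid) = NZD 657,700.95

Net profit: NZD 16,700.95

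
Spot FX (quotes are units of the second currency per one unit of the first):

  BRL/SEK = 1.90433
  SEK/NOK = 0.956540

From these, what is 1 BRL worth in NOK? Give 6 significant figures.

BRL/NOK = 1.82157

1 BRL × 1.90433 = 1.90433 SEK
1.90433 SEK × 0.956540 = 1.82157 NOK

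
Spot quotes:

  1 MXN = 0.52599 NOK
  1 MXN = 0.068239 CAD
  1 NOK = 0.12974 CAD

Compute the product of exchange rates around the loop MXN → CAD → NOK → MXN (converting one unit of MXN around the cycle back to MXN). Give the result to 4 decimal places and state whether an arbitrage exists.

1.0000 (no arbitrage)

Around MXN → CAD → NOK → MXN: 1 × 0.068239 ÷ 0.12974 ÷ 0.52599 = 0.999957
Product ≈ 1 (deviation 0.004%, within rounding noise).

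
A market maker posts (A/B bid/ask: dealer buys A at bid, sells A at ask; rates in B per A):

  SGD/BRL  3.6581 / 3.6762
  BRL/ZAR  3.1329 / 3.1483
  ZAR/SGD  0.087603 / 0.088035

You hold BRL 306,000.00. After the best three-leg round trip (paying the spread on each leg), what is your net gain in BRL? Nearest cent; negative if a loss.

Net profit: BRL 1,215.07

Best loop BRL → ZAR → SGD → BRL:
BRL 306,000.00 × 3.1329 (sell BRL at bid) = ZAR 958,667.40
ZAR 958,667.40 × 0.087603 (sell ZAR at bid) = SGD 83,982.14
SGD 83,982.14 × 3.6581 (sell SGD at bid) = BRL 307,215.07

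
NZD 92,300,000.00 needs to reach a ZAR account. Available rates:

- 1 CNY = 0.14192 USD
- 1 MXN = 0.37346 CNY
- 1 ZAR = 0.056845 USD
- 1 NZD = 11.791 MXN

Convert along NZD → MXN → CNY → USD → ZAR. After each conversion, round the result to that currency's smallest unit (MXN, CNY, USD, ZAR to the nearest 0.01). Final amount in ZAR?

ZAR 1,014,723,608.94

NZD 92,300,000.00 × 11.791 = MXN 1,088,309,300.00
MXN 1,088,309,300.00 × 0.37346 = CNY 406,439,991.18
CNY 406,439,991.18 × 0.14192 = USD 57,681,963.55
USD 57,681,963.55 ÷ 0.056845 = ZAR 1,014,723,608.94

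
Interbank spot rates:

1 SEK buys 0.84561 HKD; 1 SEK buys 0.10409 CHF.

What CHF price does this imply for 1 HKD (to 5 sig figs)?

1 HKD ÷ 0.84561 = 1.18258 SEK
1.18258 SEK × 0.10409 = 0.123095 CHF

HKD/CHF = 0.12309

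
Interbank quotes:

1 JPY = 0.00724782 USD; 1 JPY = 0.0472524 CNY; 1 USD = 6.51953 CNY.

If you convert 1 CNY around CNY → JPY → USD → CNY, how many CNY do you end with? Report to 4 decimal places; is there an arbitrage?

Around CNY → JPY → USD → CNY: 1 ÷ 0.0472524 × 0.00724782 × 6.51953 = 1.000000
Product ≈ 1 (deviation 0.000%, within rounding noise).

1.0000 (no arbitrage)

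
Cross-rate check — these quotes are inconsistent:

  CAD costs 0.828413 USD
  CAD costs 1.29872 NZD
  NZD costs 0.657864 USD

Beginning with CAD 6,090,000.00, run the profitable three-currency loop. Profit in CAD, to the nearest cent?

Profit: CAD 190,902.29

Profitable loop is CAD → NZD → USD → CAD:
CAD 6,090,000.00 × 1.29872 = NZD 7,909,204.80
NZD 7,909,204.80 × 0.657864 = USD 5,203,181.11
USD 5,203,181.11 ÷ 0.828413 = CAD 6,280,902.29
Profit = CAD 6,280,902.29 − CAD 6,090,000.00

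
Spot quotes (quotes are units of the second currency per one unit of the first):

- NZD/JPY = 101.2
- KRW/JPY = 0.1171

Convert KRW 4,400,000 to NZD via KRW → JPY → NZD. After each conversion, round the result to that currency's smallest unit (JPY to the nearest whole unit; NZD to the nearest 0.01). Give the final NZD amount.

KRW 4,400,000 × 0.1171 = JPY 515,240
JPY 515,240 ÷ 101.2 = NZD 5,091.30

NZD 5,091.30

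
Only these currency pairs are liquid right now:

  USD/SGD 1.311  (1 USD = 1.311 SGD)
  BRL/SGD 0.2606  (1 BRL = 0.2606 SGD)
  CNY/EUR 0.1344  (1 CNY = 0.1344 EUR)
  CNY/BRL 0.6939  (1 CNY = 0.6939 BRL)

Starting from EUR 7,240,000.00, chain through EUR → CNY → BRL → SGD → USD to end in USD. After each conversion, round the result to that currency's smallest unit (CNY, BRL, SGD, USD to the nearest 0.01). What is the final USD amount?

USD 7,430,326.62

EUR 7,240,000.00 ÷ 0.1344 = CNY 53,869,047.62
CNY 53,869,047.62 × 0.6939 = BRL 37,379,732.14
BRL 37,379,732.14 × 0.2606 = SGD 9,741,158.20
SGD 9,741,158.20 ÷ 1.311 = USD 7,430,326.62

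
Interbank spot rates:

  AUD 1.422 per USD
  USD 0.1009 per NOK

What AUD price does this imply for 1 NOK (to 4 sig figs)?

1 NOK × 0.1009 = 0.1009 USD
0.1009 USD × 1.422 = 0.14348 AUD

NOK/AUD = 0.1435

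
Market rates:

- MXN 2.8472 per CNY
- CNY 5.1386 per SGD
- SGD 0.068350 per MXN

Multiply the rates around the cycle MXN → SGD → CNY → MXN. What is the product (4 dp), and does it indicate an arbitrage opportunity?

1.0000 (no arbitrage)

Around MXN → SGD → CNY → MXN: 1 × 0.068350 × 5.1386 × 2.8472 = 1.000003
Product ≈ 1 (deviation 0.000%, within rounding noise).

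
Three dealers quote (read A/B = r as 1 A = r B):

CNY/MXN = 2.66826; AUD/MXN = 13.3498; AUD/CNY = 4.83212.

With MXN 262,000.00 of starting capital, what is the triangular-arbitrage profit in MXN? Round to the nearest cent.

Profit: MXN 9,275.26

Profitable loop is MXN → CNY → AUD → MXN:
MXN 262,000.00 ÷ 2.66826 = CNY 98,191.33
CNY 98,191.33 ÷ 4.83212 = AUD 20,320.55
AUD 20,320.55 × 13.3498 = MXN 271,275.26
Profit = MXN 271,275.26 − MXN 262,000.00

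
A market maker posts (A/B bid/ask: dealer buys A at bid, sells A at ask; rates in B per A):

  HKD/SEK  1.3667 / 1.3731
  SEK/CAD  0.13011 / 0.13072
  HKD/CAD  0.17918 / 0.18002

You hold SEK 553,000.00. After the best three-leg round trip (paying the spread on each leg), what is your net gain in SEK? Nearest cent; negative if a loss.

Net result: SEK -960.11 (no profitable arbitrage after spreads)

Best loop SEK → HKD → CAD → SEK:
SEK 553,000.00 ÷ 1.3731 (buy HKD at ask) = HKD 402,738.33
HKD 402,738.33 × 0.17918 (sell HKD at bid) = CAD 72,162.65
CAD 72,162.65 ÷ 0.13072 (buy SEK at ask) = SEK 552,039.89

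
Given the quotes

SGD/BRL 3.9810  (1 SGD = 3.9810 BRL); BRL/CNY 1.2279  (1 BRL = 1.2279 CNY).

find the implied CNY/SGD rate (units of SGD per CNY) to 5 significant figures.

CNY/SGD = 0.20457

1 CNY ÷ 1.2279 = 0.814399 BRL
0.814399 BRL ÷ 3.9810 = 0.204571 SGD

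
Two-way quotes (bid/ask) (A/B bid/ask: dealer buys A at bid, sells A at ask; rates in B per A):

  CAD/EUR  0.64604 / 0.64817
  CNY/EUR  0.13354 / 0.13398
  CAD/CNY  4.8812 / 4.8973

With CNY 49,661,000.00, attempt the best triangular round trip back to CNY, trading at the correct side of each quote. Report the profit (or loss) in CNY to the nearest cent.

Best loop CNY → EUR → CAD → CNY:
CNY 49,661,000.00 × 0.13354 (sell CNY at bid) = EUR 6,631,729.94
EUR 6,631,729.94 ÷ 0.64817 (buy CAD at ask) = CAD 10,231,466.96
CAD 10,231,466.96 × 4.8812 (sell CAD at bid) = CNY 49,941,836.53

Net profit: CNY 280,836.53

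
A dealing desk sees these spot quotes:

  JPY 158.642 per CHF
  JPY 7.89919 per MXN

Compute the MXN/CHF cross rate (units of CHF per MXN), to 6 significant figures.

1 MXN × 7.89919 = 7.89919 JPY
7.89919 JPY ÷ 158.642 = 0.0497926 CHF

MXN/CHF = 0.0497926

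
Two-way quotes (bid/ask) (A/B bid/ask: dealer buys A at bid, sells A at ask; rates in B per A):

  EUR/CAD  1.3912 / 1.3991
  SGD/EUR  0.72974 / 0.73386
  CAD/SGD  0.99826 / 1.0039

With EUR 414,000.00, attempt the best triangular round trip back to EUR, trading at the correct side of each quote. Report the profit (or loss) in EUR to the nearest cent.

Net profit: EUR 5,567.40

Best loop EUR → CAD → SGD → EUR:
EUR 414,000.00 × 1.3912 (sell EUR at bid) = CAD 575,956.80
CAD 575,956.80 × 0.99826 (sell CAD at bid) = SGD 574,954.64
SGD 574,954.64 × 0.72974 (sell SGD at bid) = EUR 419,567.40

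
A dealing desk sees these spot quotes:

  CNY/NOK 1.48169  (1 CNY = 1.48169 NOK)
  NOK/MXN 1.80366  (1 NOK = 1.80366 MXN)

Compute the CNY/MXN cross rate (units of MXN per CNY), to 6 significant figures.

CNY/MXN = 2.67246

1 CNY × 1.48169 = 1.48169 NOK
1.48169 NOK × 1.80366 = 2.67246 MXN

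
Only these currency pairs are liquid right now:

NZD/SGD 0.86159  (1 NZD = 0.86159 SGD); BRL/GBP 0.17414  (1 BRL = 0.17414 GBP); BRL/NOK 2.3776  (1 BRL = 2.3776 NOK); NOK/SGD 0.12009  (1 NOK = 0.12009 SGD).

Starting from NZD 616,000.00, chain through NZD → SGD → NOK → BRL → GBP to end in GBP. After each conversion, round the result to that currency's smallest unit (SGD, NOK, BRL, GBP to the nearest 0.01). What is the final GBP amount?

NZD 616,000.00 × 0.86159 = SGD 530,739.44
SGD 530,739.44 ÷ 0.12009 = NOK 4,419,514.03
NOK 4,419,514.03 ÷ 2.3776 = BRL 1,858,813.10
BRL 1,858,813.10 × 0.17414 = GBP 323,693.71

GBP 323,693.71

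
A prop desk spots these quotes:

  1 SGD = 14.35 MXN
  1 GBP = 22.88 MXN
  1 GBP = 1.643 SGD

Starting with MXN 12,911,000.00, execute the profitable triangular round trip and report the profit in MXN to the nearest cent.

Profitable loop is MXN → GBP → SGD → MXN:
MXN 12,911,000.00 ÷ 22.88 = GBP 564,291.96
GBP 564,291.96 × 1.643 = SGD 927,131.69
SGD 927,131.69 × 14.35 = MXN 13,304,339.71
Profit = MXN 13,304,339.71 − MXN 12,911,000.00

Profit: MXN 393,339.71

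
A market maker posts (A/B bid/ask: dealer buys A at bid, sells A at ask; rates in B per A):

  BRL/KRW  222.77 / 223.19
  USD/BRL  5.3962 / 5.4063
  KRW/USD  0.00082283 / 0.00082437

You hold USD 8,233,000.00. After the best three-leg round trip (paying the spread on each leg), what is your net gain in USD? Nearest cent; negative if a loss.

Best loop USD → KRW → BRL → USD:
USD 8,233,000.00 ÷ 0.00082437 (buy KRW at ask) = KRW 9,987,020,391
KRW 9,987,020,391 ÷ 223.19 (buy BRL at ask) = BRL 44,746,719.80
BRL 44,746,719.80 ÷ 5.4063 (buy USD at ask) = USD 8,276,773.36

Net profit: USD 43,773.36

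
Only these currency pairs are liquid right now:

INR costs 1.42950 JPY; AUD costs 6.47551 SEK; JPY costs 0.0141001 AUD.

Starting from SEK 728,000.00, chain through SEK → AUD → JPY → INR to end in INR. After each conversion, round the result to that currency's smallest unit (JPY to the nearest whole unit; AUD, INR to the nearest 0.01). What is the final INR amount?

SEK 728,000.00 ÷ 6.47551 = AUD 112,423.58
AUD 112,423.58 ÷ 0.0141001 = JPY 7,973,247
JPY 7,973,247 ÷ 1.42950 = INR 5,577,647.43

INR 5,577,647.43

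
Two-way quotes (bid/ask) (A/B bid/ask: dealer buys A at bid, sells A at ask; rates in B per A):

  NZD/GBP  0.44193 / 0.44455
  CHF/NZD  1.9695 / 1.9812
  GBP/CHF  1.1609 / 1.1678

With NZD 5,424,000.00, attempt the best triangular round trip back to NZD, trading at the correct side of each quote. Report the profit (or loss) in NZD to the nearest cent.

Best loop NZD → GBP → CHF → NZD:
NZD 5,424,000.00 × 0.44193 (sell NZD at bid) = GBP 2,397,028.32
GBP 2,397,028.32 × 1.1609 (sell GBP at bid) = CHF 2,782,710.18
CHF 2,782,710.18 × 1.9695 (sell CHF at bid) = NZD 5,480,547.69

Net profit: NZD 56,547.69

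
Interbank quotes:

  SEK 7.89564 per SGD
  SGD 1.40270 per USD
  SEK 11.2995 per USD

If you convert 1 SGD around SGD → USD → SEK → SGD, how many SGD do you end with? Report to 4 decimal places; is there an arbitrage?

Around SGD → USD → SEK → SGD: 1 ÷ 1.40270 × 11.2995 ÷ 7.89564 = 1.020251
Product > 1; profitable direction is SGD → USD → SEK → SGD.

1.0203 (arbitrage exists)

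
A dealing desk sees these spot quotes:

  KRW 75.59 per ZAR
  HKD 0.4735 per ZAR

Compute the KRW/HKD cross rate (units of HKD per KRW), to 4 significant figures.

1 KRW ÷ 75.59 = 0.0132293 ZAR
0.0132293 ZAR × 0.4735 = 0.00626406 HKD

KRW/HKD = 0.006264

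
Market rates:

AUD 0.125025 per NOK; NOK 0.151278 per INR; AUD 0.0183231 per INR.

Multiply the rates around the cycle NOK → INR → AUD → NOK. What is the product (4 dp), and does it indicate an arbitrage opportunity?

Around NOK → INR → AUD → NOK: 1 ÷ 0.151278 × 0.0183231 ÷ 0.125025 = 0.968783
Product < 1; profitable direction is NOK → AUD → INR → NOK.

0.9688 (arbitrage exists)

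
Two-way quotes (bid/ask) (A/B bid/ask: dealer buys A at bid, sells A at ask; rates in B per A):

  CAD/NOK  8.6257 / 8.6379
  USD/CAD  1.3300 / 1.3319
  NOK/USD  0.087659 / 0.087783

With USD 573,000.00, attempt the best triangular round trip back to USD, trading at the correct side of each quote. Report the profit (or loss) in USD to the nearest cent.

Best loop USD → CAD → NOK → USD:
USD 573,000.00 × 1.3300 (sell USD at bid) = CAD 762,090.00
CAD 762,090.00 × 8.6257 (sell CAD at bid) = NOK 6,573,559.71
NOK 6,573,559.71 × 0.087659 (sell NOK at bid) = USD 576,231.67

Net profit: USD 3,231.67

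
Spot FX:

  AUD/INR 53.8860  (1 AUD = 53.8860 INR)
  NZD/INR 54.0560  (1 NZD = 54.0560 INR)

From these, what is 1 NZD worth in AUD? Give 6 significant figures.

NZD/AUD = 1.00315

1 NZD × 54.0560 = 54.056 INR
54.056 INR ÷ 53.8860 = 1.00315 AUD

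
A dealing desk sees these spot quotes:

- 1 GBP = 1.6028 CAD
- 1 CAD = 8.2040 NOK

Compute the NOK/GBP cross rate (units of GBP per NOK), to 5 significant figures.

NOK/GBP = 0.076049

1 NOK ÷ 8.2040 = 0.121892 CAD
0.121892 CAD ÷ 1.6028 = 0.0760493 GBP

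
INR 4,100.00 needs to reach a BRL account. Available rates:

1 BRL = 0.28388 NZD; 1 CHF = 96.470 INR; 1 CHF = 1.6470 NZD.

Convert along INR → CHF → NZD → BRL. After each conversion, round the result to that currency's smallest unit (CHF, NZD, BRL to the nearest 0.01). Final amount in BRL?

BRL 246.58

INR 4,100.00 ÷ 96.470 = CHF 42.50
CHF 42.50 × 1.6470 = NZD 70.00
NZD 70.00 ÷ 0.28388 = BRL 246.58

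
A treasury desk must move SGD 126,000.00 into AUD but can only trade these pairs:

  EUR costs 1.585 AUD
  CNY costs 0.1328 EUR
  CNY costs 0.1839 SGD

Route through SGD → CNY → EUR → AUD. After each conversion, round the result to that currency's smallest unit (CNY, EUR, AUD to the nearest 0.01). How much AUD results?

AUD 144,216.90

SGD 126,000.00 ÷ 0.1839 = CNY 685,154.98
CNY 685,154.98 × 0.1328 = EUR 90,988.58
EUR 90,988.58 × 1.585 = AUD 144,216.90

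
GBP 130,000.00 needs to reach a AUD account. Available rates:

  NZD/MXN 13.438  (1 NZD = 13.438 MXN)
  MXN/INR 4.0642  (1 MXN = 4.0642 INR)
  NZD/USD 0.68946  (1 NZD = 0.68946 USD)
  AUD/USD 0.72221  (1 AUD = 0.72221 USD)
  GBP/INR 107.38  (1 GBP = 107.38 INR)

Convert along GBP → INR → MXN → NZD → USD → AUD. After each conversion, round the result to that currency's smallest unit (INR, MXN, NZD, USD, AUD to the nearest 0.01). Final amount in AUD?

GBP 130,000.00 × 107.38 = INR 13,959,400.00
INR 13,959,400.00 ÷ 4.0642 = MXN 3,434,722.70
MXN 3,434,722.70 ÷ 13.438 = NZD 255,597.76
NZD 255,597.76 × 0.68946 = USD 176,224.43
USD 176,224.43 ÷ 0.72221 = AUD 244,007.19

AUD 244,007.19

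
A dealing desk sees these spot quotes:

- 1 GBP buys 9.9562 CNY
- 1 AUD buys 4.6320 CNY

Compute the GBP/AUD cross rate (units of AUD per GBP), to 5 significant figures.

1 GBP × 9.9562 = 9.9562 CNY
9.9562 CNY ÷ 4.6320 = 2.14944 AUD

GBP/AUD = 2.1494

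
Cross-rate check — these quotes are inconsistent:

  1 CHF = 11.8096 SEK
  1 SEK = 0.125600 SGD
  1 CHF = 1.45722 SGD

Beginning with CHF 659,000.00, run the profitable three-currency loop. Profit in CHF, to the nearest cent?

Profitable loop is CHF → SEK → SGD → CHF:
CHF 659,000.00 × 11.8096 = SEK 7,782,526.40
SEK 7,782,526.40 × 0.125600 = SGD 977,485.32
SGD 977,485.32 ÷ 1.45722 = CHF 670,787.74
Profit = CHF 670,787.74 − CHF 659,000.00

Profit: CHF 11,787.74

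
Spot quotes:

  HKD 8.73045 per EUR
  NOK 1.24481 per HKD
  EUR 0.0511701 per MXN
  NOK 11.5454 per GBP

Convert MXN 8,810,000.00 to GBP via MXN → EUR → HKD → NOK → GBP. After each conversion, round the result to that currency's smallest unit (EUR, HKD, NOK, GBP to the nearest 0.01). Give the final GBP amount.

MXN 8,810,000.00 × 0.0511701 = EUR 450,808.58
EUR 450,808.58 × 8.73045 = HKD 3,935,761.77
HKD 3,935,761.77 × 1.24481 = NOK 4,899,275.61
NOK 4,899,275.61 ÷ 11.5454 = GBP 424,348.71

GBP 424,348.71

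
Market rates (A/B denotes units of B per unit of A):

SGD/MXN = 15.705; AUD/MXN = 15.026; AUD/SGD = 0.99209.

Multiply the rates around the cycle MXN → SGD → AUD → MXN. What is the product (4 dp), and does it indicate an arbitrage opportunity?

Around MXN → SGD → AUD → MXN: 1 ÷ 15.705 ÷ 0.99209 × 15.026 = 0.964394
Product < 1; profitable direction is MXN → AUD → SGD → MXN.

0.9644 (arbitrage exists)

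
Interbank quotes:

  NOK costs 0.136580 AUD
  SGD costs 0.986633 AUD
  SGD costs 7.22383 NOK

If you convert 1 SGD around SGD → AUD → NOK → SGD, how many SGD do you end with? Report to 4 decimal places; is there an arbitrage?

Around SGD → AUD → NOK → SGD: 1 × 0.986633 ÷ 0.136580 ÷ 7.22383 = 1.000002
Product ≈ 1 (deviation 0.000%, within rounding noise).

1.0000 (no arbitrage)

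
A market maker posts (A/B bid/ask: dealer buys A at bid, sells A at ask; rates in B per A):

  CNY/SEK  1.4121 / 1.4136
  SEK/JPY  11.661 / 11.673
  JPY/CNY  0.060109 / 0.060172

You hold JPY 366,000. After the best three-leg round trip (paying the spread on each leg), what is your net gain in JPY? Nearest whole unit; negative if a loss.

Best loop JPY → SEK → CNY → JPY:
JPY 366,000 ÷ 11.673 (buy SEK at ask) = SEK 31,354.41
SEK 31,354.41 ÷ 1.4136 (buy CNY at ask) = CNY 22,180.54
CNY 22,180.54 ÷ 0.060172 (buy JPY at ask) = JPY 368,619

Net profit: JPY 2,619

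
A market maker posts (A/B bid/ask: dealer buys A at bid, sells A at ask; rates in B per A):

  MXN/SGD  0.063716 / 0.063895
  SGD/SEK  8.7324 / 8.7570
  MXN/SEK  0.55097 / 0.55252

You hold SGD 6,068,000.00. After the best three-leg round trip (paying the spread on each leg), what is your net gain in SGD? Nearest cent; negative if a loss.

Net profit: SGD 42,541.44

Best loop SGD → SEK → MXN → SGD:
SGD 6,068,000.00 × 8.7324 (sell SGD at bid) = SEK 52,988,203.20
SEK 52,988,203.20 ÷ 0.55252 (buy MXN at ask) = MXN 95,902,778.54
MXN 95,902,778.54 × 0.063716 (sell MXN at bid) = SGD 6,110,541.44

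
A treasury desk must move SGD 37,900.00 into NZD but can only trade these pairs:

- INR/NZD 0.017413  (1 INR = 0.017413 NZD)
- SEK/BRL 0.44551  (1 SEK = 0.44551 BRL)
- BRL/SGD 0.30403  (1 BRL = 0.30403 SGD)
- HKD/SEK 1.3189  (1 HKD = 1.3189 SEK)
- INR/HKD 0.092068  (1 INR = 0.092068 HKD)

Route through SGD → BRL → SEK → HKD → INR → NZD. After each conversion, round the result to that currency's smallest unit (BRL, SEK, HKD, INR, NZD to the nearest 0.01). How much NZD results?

SGD 37,900.00 ÷ 0.30403 = BRL 124,658.75
BRL 124,658.75 ÷ 0.44551 = SEK 279,811.34
SEK 279,811.34 ÷ 1.3189 = HKD 212,155.08
HKD 212,155.08 ÷ 0.092068 = INR 2,304,330.28
INR 2,304,330.28 × 0.017413 = NZD 40,125.30

NZD 40,125.30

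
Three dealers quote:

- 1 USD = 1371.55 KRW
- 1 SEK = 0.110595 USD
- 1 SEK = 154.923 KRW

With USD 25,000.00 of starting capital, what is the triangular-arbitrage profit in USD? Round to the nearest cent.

Profitable loop is USD → SEK → KRW → USD:
USD 25,000.00 ÷ 0.110595 = SEK 226,050.00
SEK 226,050.00 × 154.923 = KRW 35,020,345
KRW 35,020,345 ÷ 1371.55 = USD 25,533.41
Profit = USD 25,533.41 − USD 25,000.00

Profit: USD 533.41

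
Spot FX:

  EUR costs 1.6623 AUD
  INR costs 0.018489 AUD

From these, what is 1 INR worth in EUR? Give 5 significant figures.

INR/EUR = 0.011123

1 INR × 0.018489 = 0.018489 AUD
0.018489 AUD ÷ 1.6623 = 0.0111225 EUR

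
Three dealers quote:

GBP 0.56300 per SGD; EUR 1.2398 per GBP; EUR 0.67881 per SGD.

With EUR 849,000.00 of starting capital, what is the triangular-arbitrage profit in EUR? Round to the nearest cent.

Profit: EUR 24,010.54

Profitable loop is EUR → SGD → GBP → EUR:
EUR 849,000.00 ÷ 0.67881 = SGD 1,250,718.17
SGD 1,250,718.17 × 0.56300 = GBP 704,154.33
GBP 704,154.33 × 1.2398 = EUR 873,010.54
Profit = EUR 873,010.54 − EUR 849,000.00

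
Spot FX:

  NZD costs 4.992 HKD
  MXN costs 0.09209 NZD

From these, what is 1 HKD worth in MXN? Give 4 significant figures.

HKD/MXN = 2.175

1 HKD ÷ 4.992 = 0.200321 NZD
0.200321 NZD ÷ 0.09209 = 2.17527 MXN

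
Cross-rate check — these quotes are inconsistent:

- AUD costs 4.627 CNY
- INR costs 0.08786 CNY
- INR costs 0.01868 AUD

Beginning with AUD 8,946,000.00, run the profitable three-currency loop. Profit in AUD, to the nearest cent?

Profitable loop is AUD → INR → CNY → AUD:
AUD 8,946,000.00 ÷ 0.01868 = INR 478,907,922.91
INR 478,907,922.91 × 0.08786 = CNY 42,076,850.11
CNY 42,076,850.11 ÷ 4.627 = AUD 9,093,764.88
Profit = AUD 9,093,764.88 − AUD 8,946,000.00

Profit: AUD 147,764.88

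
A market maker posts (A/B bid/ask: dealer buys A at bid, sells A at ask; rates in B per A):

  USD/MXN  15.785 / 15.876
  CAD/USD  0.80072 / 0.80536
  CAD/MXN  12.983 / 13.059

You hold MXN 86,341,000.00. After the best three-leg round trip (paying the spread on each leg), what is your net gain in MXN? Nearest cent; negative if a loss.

Best loop MXN → USD → CAD → MXN:
MXN 86,341,000.00 ÷ 15.876 (buy USD at ask) = USD 5,438,460.57
USD 5,438,460.57 ÷ 0.80536 (buy CAD at ask) = CAD 6,752,831.74
CAD 6,752,831.74 × 12.983 (sell CAD at bid) = MXN 87,672,014.47

Net profit: MXN 1,331,014.47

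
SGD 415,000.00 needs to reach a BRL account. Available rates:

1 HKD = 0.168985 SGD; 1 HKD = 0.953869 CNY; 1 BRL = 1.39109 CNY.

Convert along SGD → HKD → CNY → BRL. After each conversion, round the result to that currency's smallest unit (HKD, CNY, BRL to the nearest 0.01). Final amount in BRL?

BRL 1,683,966.50

SGD 415,000.00 ÷ 0.168985 = HKD 2,455,839.28
HKD 2,455,839.28 × 0.953869 = CNY 2,342,548.96
CNY 2,342,548.96 ÷ 1.39109 = BRL 1,683,966.50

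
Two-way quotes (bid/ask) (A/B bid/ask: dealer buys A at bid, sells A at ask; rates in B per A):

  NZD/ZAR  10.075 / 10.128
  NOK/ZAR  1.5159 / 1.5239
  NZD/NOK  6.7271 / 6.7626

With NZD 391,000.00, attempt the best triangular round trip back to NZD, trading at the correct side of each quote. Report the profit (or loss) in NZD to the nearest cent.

Net profit: NZD 2,687.39

Best loop NZD → NOK → ZAR → NZD:
NZD 391,000.00 × 6.7271 (sell NZD at bid) = NOK 2,630,296.10
NOK 2,630,296.10 × 1.5159 (sell NOK at bid) = ZAR 3,987,265.86
ZAR 3,987,265.86 ÷ 10.128 (buy NZD at ask) = NZD 393,687.39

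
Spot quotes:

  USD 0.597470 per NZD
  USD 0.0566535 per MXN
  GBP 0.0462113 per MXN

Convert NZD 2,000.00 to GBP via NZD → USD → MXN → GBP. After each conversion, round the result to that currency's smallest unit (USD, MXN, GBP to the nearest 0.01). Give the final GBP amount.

GBP 974.69

NZD 2,000.00 × 0.597470 = USD 1,194.94
USD 1,194.94 ÷ 0.0566535 = MXN 21,092.08
MXN 21,092.08 × 0.0462113 = GBP 974.69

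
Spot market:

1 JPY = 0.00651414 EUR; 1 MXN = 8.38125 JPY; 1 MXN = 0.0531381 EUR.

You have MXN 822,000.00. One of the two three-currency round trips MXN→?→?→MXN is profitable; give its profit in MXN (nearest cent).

Profitable loop is MXN → JPY → EUR → MXN:
MXN 822,000.00 × 8.38125 = JPY 6,889,388
JPY 6,889,388 × 0.00651414 = EUR 44,878.43
EUR 44,878.43 ÷ 0.0531381 = MXN 844,562.28
Profit = MXN 844,562.28 − MXN 822,000.00

Profit: MXN 22,562.28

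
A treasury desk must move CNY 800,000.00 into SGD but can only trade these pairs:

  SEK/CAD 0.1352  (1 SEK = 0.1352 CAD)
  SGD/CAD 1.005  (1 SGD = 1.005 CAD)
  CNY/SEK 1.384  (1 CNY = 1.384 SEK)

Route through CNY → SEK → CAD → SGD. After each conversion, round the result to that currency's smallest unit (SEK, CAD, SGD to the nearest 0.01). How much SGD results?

CNY 800,000.00 × 1.384 = SEK 1,107,200.00
SEK 1,107,200.00 × 0.1352 = CAD 149,693.44
CAD 149,693.44 ÷ 1.005 = SGD 148,948.70

SGD 148,948.70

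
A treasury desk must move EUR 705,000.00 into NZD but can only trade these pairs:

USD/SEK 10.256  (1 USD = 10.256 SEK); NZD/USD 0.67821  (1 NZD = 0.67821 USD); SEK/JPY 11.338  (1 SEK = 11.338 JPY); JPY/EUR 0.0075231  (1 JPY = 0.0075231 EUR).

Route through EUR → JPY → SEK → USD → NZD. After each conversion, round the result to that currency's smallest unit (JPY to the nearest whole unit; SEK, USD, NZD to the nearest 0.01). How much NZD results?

NZD 1,188,265.89

EUR 705,000.00 ÷ 0.0075231 = JPY 93,711,369
JPY 93,711,369 ÷ 11.338 = SEK 8,265,246.87
SEK 8,265,246.87 ÷ 10.256 = USD 805,893.81
USD 805,893.81 ÷ 0.67821 = NZD 1,188,265.89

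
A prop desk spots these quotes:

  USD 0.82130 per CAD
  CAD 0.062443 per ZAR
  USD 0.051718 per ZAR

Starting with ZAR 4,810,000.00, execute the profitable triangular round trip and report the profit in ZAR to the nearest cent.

Profitable loop is ZAR → USD → CAD → ZAR:
ZAR 4,810,000.00 × 0.051718 = USD 248,763.58
USD 248,763.58 ÷ 0.82130 = CAD 302,890.03
CAD 302,890.03 ÷ 0.062443 = ZAR 4,850,664.25
Profit = ZAR 4,850,664.25 − ZAR 4,810,000.00

Profit: ZAR 40,664.25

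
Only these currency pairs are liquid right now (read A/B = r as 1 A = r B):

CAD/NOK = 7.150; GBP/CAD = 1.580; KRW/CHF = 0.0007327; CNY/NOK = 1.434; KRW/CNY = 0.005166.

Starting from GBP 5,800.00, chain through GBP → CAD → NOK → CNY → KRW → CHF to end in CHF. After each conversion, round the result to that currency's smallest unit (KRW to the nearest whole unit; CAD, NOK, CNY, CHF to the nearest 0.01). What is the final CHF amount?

CHF 6,480.58

GBP 5,800.00 × 1.580 = CAD 9,164.00
CAD 9,164.00 × 7.150 = NOK 65,522.60
NOK 65,522.60 ÷ 1.434 = CNY 45,692.19
CNY 45,692.19 ÷ 0.005166 = KRW 8,844,791
KRW 8,844,791 × 0.0007327 = CHF 6,480.58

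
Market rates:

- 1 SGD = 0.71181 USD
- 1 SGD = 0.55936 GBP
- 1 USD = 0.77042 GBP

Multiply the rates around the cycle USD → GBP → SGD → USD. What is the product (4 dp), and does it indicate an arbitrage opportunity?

0.9804 (arbitrage exists)

Around USD → GBP → SGD → USD: 1 × 0.77042 ÷ 0.55936 × 0.71181 = 0.980393
Product < 1; profitable direction is USD → SGD → GBP → USD.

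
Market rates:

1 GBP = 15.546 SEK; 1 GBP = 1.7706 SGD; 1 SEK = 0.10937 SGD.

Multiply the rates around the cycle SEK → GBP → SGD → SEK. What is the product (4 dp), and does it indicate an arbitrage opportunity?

Around SEK → GBP → SGD → SEK: 1 ÷ 15.546 × 1.7706 ÷ 0.10937 = 1.041366
Product > 1; profitable direction is SEK → GBP → SGD → SEK.

1.0414 (arbitrage exists)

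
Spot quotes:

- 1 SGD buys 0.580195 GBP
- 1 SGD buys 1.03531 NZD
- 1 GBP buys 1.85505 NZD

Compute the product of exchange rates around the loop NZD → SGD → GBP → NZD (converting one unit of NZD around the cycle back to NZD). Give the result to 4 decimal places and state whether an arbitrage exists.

Around NZD → SGD → GBP → NZD: 1 ÷ 1.03531 × 0.580195 × 1.85505 = 1.039583
Product > 1; profitable direction is NZD → SGD → GBP → NZD.

1.0396 (arbitrage exists)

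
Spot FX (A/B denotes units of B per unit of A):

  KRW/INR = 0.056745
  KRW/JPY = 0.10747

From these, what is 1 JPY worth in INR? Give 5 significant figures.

JPY/INR = 0.52801

1 JPY ÷ 0.10747 = 9.30492 KRW
9.30492 KRW × 0.056745 = 0.528008 INR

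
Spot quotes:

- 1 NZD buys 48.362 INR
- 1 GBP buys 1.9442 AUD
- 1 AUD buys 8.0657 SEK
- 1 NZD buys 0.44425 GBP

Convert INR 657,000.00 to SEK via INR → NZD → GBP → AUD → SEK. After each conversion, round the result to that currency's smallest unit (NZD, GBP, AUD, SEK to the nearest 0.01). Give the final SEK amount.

SEK 94,639.37

INR 657,000.00 ÷ 48.362 = NZD 13,585.05
NZD 13,585.05 × 0.44425 = GBP 6,035.16
GBP 6,035.16 × 1.9442 = AUD 11,733.56
AUD 11,733.56 × 8.0657 = SEK 94,639.37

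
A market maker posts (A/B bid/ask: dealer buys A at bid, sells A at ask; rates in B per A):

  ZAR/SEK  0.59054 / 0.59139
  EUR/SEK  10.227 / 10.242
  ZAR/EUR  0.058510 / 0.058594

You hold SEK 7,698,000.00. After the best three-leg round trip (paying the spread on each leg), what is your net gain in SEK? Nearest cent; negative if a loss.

Best loop SEK → ZAR → EUR → SEK:
SEK 7,698,000.00 ÷ 0.59139 (buy ZAR at ask) = ZAR 13,016,790.95
ZAR 13,016,790.95 × 0.058510 (sell ZAR at bid) = EUR 761,612.44
EUR 761,612.44 × 10.227 (sell EUR at bid) = SEK 7,789,010.41

Net profit: SEK 91,010.41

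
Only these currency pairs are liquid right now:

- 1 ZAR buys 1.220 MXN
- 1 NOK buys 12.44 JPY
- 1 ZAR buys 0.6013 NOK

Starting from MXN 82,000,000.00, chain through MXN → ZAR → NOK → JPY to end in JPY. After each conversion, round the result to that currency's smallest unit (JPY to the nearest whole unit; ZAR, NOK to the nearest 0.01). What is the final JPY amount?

MXN 82,000,000.00 ÷ 1.220 = ZAR 67,213,114.75
ZAR 67,213,114.75 × 0.6013 = NOK 40,415,245.90
NOK 40,415,245.90 × 12.44 = JPY 502,765,659

JPY 502,765,659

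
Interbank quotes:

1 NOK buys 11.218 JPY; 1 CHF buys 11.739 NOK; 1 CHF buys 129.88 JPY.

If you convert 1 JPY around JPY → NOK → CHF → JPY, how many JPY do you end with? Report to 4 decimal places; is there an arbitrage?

Around JPY → NOK → CHF → JPY: 1 ÷ 11.218 ÷ 11.739 × 129.88 = 0.986270
Product < 1; profitable direction is JPY → CHF → NOK → JPY.

0.9863 (arbitrage exists)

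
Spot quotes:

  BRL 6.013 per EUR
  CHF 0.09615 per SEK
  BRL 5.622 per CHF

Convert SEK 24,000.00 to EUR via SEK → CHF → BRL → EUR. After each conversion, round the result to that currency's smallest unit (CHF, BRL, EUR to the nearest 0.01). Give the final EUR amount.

EUR 2,157.55

SEK 24,000.00 × 0.09615 = CHF 2,307.60
CHF 2,307.60 × 5.622 = BRL 12,973.33
BRL 12,973.33 ÷ 6.013 = EUR 2,157.55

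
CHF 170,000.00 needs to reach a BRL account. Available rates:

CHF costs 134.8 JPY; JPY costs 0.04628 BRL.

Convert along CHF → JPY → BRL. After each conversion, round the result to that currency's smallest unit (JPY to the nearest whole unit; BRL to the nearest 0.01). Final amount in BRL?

CHF 170,000.00 × 134.8 = JPY 22,916,000
JPY 22,916,000 × 0.04628 = BRL 1,060,552.48

BRL 1,060,552.48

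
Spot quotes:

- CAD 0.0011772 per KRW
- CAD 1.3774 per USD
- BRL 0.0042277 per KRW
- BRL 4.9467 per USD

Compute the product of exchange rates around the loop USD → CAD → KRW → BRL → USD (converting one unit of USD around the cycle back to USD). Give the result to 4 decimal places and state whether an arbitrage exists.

1.0000 (no arbitrage)

Around USD → CAD → KRW → BRL → USD: 1 × 1.3774 ÷ 0.0011772 × 0.0042277 ÷ 4.9467 = 0.999996
Product ≈ 1 (deviation 0.000%, within rounding noise).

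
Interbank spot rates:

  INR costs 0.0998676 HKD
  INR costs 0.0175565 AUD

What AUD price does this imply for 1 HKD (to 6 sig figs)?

HKD/AUD = 0.175798

1 HKD ÷ 0.0998676 = 10.0133 INR
10.0133 INR × 0.0175565 = 0.175798 AUD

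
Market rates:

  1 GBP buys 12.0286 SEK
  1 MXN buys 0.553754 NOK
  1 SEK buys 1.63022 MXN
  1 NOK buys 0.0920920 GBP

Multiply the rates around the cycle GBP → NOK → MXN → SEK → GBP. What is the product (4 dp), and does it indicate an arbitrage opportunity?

1.0000 (no arbitrage)

Around GBP → NOK → MXN → SEK → GBP: 1 ÷ 0.0920920 ÷ 0.553754 ÷ 1.63022 ÷ 12.0286 = 1.000000
Product ≈ 1 (deviation 0.000%, within rounding noise).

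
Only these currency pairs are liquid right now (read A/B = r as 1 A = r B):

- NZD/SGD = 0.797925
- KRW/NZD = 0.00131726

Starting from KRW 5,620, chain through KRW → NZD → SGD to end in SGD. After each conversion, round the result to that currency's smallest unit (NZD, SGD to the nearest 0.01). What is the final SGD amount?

SGD 5.90

KRW 5,620 × 0.00131726 = NZD 7.40
NZD 7.40 × 0.797925 = SGD 5.90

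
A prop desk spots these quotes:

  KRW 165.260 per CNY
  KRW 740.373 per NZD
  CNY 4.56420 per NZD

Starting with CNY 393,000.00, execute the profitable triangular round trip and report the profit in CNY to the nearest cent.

Profitable loop is CNY → KRW → NZD → CNY:
CNY 393,000.00 × 165.260 = KRW 64,947,180
KRW 64,947,180 ÷ 740.373 = NZD 87,722.24
NZD 87,722.24 × 4.56420 = CNY 400,381.86
Profit = CNY 400,381.86 − CNY 393,000.00

Profit: CNY 7,381.86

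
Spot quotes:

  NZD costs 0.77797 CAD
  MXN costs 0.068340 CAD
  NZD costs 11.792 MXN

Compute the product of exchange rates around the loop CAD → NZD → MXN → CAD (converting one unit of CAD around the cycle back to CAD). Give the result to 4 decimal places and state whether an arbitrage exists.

Around CAD → NZD → MXN → CAD: 1 ÷ 0.77797 × 11.792 × 0.068340 = 1.035856
Product > 1; profitable direction is CAD → NZD → MXN → CAD.

1.0359 (arbitrage exists)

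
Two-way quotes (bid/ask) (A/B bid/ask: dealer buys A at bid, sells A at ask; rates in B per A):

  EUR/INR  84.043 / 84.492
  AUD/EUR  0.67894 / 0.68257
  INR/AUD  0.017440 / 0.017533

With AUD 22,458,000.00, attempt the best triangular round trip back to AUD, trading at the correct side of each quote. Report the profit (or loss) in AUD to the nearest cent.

Net result: AUD -109,390.83 (no profitable arbitrage after spreads)

Best loop AUD → EUR → INR → AUD:
AUD 22,458,000.00 × 0.67894 (sell AUD at bid) = EUR 15,247,634.52
EUR 15,247,634.52 × 84.043 (sell EUR at bid) = INR 1,281,456,947.96
INR 1,281,456,947.96 × 0.017440 (sell INR at bid) = AUD 22,348,609.17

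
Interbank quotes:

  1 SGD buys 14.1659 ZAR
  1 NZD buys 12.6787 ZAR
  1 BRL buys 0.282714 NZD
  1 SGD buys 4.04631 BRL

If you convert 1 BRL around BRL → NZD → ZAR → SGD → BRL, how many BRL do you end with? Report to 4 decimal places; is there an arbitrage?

Around BRL → NZD → ZAR → SGD → BRL: 1 × 0.282714 × 12.6787 ÷ 14.1659 × 4.04631 = 1.023852
Product > 1; profitable direction is BRL → NZD → ZAR → SGD → BRL.

1.0239 (arbitrage exists)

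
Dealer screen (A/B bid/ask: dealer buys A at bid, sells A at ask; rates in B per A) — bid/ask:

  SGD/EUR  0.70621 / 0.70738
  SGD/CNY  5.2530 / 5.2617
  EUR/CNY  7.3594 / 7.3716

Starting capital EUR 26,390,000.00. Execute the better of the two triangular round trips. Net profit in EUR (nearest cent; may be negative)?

Net profit: EUR 194,729.94

Best loop EUR → SGD → CNY → EUR:
EUR 26,390,000.00 ÷ 0.70738 (buy SGD at ask) = SGD 37,306,680.99
SGD 37,306,680.99 × 5.2530 (sell SGD at bid) = CNY 195,971,995.25
CNY 195,971,995.25 ÷ 7.3716 (buy EUR at ask) = EUR 26,584,729.94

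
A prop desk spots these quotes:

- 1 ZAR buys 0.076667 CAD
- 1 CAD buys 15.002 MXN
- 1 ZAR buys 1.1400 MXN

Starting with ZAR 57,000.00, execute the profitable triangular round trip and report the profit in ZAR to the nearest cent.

Profitable loop is ZAR → CAD → MXN → ZAR:
ZAR 57,000.00 × 0.076667 = CAD 4,370.02
CAD 4,370.02 × 15.002 = MXN 65,559.03
MXN 65,559.03 ÷ 1.1400 = ZAR 57,507.92
Profit = ZAR 57,507.92 − ZAR 57,000.00

Profit: ZAR 507.92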